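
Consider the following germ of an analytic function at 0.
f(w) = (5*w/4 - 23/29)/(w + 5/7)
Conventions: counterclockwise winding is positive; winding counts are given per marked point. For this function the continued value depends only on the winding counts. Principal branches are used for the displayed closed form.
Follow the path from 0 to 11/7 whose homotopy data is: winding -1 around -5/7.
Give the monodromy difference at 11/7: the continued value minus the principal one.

The function is rational, hence single-valued: continuing it around any pole returns the same value, so the difference is 0.

Continued minus principal equals 0.


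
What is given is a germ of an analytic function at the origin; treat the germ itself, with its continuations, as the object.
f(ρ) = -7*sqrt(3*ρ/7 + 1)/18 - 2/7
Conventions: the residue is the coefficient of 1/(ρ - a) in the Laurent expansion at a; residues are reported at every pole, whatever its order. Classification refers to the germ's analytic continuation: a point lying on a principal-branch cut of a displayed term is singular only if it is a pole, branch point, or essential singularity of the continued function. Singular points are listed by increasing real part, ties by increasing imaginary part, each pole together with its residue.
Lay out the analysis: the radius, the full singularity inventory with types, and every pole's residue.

Branch term (-7/18)*sqrt(1 - ρ/(-7/3)): its argument vanishes at ρ = -7/3, a square-root branch point, modulus 7/3.
The radius of convergence is the smallest modulus among the singular points: 7/3.

Radius of convergence at 0: 7/3.
At -7/3: an algebraic (square-root) branch point.


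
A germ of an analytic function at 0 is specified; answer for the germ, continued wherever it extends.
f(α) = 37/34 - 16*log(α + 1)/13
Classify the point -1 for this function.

The point is a logarithmic branch point.

The term (-16/13)*log(1 - α/(-1)) has argument 1 - -1/(-1) = 0 at -1: a logarithmic (infinitely-sheeted) branch point; the remaining terms are analytic or single-valued there.


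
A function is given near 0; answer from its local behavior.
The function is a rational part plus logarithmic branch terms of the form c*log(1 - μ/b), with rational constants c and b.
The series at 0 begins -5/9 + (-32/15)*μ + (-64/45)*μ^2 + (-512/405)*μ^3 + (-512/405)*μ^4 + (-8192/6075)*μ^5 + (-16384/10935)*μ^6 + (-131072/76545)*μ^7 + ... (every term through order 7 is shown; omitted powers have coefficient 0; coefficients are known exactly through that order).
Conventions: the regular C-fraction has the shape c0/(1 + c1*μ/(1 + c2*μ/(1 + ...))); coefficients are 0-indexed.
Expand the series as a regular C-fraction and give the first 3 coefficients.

Taylor coefficients (read off): a_0 = -5/9, a_1 = -32/15, a_2 = -64/45.
c0 = a_0 = -5/9. Peel one level at a time: if S = 1 + c*μ/S' with S'(0) = 1, then c is the μ-coefficient of S and S' = c*μ/(S - 1).
S_1 = c0/f = 1 + (-96/25)*μ + (7616/625)*μ^2 + ...; c1 = -96/25.
S_2 = c1*μ/(S_1 - 1) = 1 + (238/75)*μ + ...; c2 = 238/75.

The regular C-fraction coefficients are [-5/9, -96/25, 238/75].


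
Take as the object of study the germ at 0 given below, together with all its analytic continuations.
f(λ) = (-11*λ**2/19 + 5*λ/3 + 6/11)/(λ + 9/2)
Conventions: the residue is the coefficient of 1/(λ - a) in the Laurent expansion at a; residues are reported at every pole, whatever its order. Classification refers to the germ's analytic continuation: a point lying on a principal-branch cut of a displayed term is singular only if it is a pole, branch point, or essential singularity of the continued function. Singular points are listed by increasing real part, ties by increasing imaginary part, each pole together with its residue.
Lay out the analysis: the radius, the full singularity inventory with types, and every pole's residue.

Radius of convergence at 0: 9/2.
At -9/2: a pole of order 1; residue -15615/836.

Denominator factor (λ + 9/2): pole of order 1 at -9/2, modulus 9/2.
The radius of convergence is the smallest modulus among the singular points: 9/2.
At the order-1 pole -9/2 set g(λ) = (λ - (-9/2))*f(λ) = -11*λ**2/19 + 5*λ/3 + 6/11.
Simple pole: residue = g(a) at a = -9/2, which is -15615/836.


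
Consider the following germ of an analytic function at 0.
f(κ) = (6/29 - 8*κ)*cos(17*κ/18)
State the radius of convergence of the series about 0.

The factor cos(17*κ/18) is entire and contributes no finite singular point.
The polynomial part has no poles.
No finite singular points: the Taylor series at 0 converges everywhere.

The radius of convergence is infinite.


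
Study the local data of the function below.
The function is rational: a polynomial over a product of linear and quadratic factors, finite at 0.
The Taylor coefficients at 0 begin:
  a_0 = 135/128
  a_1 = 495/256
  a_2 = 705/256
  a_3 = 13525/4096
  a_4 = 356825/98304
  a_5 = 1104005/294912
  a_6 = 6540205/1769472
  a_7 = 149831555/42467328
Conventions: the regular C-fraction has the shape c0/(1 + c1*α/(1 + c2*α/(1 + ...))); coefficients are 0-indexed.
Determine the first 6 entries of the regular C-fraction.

The regular C-fraction coefficients are [135/128, -11/6, 9/22, -69/88, 11/23, 193/1472].

Taylor coefficients (read off): a_0 = 135/128, a_1 = 495/256, a_2 = 705/256, a_3 = 13525/4096, a_4 = 356825/98304, a_5 = 1104005/294912.
c0 = a_0 = 135/128. Peel one level at a time: if S = 1 + c*α/S' with S'(0) = 1, then c is the α-coefficient of S and S' = c*α/(S - 1).
S_1 = c0/f = 1 + (-11/6)*α + (3/4)*α^2 + ...; c1 = -11/6.
S_2 = c1*α/(S_1 - 1) = 1 + (9/22)*α + (621/1936)*α^2 + ...; c2 = 9/22.
S_3 = c2*α/(S_2 - 1) = 1 + (-69/88)*α + (3/8)*α^2 + ...; c3 = -69/88.
S_4 = c3*α/(S_3 - 1) = 1 + (11/23)*α + (-2123/33856)*α^2 + ...; c4 = 11/23.
S_5 = c4*α/(S_4 - 1) = 1 + (193/1472)*α + ...; c5 = 193/1472.


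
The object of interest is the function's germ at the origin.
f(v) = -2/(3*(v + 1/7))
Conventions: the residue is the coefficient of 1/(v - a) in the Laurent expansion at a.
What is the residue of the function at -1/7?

The residue is -2/3.

At the order-1 pole -1/7 set g(v) = (v - (-1/7))*f(v) = -2/3.
Simple pole: residue = g(a) at a = -1/7, which is -2/3.


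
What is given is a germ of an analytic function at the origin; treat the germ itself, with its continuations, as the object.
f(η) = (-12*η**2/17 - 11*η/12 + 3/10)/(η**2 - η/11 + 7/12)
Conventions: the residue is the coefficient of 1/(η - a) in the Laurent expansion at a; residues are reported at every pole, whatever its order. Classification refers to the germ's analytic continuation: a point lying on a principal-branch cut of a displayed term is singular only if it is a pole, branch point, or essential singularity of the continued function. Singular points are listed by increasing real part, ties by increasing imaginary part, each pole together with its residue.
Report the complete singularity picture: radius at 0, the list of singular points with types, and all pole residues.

Denominator factor (η**2 - η/11 + 7/12): discriminant -844/363, complex-conjugate roots (1/22) + ((1/33)*sqrt(633))*i and (1/22) - ((1/33)*sqrt(633))*i; poles of order 1, moduli (1/6)*sqrt(21) and (1/6)*sqrt(21).
The radius of convergence is the smallest modulus among the singular points: (1/6)*sqrt(21).
The factor η**2 - η/11 + 7/12 splits as (η - a)(η - a') with a = (1/22) - ((1/33)*sqrt(633))*i, a' = (1/22) + ((1/33)*sqrt(633))*i. At the order-1 pole a set g(η) = (η - a)*f(η) = [-12*η**2/17 - 11*η/12 + 3/10] / (η - a').
Simple pole: residue = g(a) at a = (1/22) - ((1/33)*sqrt(633))*i, which is (-2201/4488) + ((164687/9469680)*sqrt(633))*i.
The factor η**2 - η/11 + 7/12 splits as (η - a)(η - a') with a = (1/22) + ((1/33)*sqrt(633))*i, a' = (1/22) - ((1/33)*sqrt(633))*i. At the order-1 pole a set g(η) = (η - a)*f(η) = [-12*η**2/17 - 11*η/12 + 3/10] / (η - a').
Simple pole: residue = g(a) at a = (1/22) + ((1/33)*sqrt(633))*i, which is (-2201/4488) - ((164687/9469680)*sqrt(633))*i.
List the singular points by increasing real part (a conjugate pair: the negative imaginary part first).

Radius of convergence at 0: (1/6)*sqrt(21).
At (1/22) - ((1/33)*sqrt(633))*i: a pole of order 1; residue (-2201/4488) + ((164687/9469680)*sqrt(633))*i.
At (1/22) + ((1/33)*sqrt(633))*i: a pole of order 1; residue (-2201/4488) - ((164687/9469680)*sqrt(633))*i.


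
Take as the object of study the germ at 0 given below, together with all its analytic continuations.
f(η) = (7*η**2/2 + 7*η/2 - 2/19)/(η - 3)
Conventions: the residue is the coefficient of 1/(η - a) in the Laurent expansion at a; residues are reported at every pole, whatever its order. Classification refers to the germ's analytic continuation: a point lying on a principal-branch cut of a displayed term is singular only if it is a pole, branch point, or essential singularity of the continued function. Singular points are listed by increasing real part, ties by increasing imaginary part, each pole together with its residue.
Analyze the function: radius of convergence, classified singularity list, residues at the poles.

Denominator factor (η - 3): pole of order 1 at 3, modulus 3.
The radius of convergence is the smallest modulus among the singular points: 3.
At the order-1 pole 3 set g(η) = (η - (3))*f(η) = 7*η**2/2 + 7*η/2 - 2/19.
Simple pole: residue = g(a) at a = 3, which is 796/19.

Radius of convergence at 0: 3.
At 3: a pole of order 1; residue 796/19.


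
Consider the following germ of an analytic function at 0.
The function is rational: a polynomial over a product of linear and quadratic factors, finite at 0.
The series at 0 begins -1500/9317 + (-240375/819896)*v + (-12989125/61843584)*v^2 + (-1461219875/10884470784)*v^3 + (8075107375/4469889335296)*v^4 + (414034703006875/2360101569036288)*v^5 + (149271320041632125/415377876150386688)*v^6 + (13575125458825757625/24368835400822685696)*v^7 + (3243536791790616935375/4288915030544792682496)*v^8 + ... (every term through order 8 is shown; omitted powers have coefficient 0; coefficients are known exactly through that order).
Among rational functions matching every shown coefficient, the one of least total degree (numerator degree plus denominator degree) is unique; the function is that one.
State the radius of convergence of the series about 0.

The radius of convergence is 11/10.

No rational of total degree below 7 reproduces all 9 coefficients; solving the [2/5] Pade equations on them gives f(v) = (-4*v**2/3 - 3*v/16 + 6/7)/((v - 11/10)**3*(v**2 + 11*v/4 + 4)), whose expansion matches every shown term.
Denominator factor (v - 11/10)^3: pole of order 3 at 11/10, modulus 11/10.
Denominator factor (v**2 + 11*v/4 + 4): discriminant -135/16, complex-conjugate roots (-11/8) + ((3/8)*sqrt(15))*i and (-11/8) - ((3/8)*sqrt(15))*i; poles of order 1, moduli 2 and 2.
The radius of convergence is the smallest modulus among the singular points: 11/10.


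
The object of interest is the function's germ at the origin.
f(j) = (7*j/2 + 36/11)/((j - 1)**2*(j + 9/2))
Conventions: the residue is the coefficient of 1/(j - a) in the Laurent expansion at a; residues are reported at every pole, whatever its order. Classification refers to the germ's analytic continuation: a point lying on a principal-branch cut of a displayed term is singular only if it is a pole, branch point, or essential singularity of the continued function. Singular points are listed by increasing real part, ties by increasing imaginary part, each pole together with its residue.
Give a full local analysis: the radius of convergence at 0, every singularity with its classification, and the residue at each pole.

Radius of convergence at 0: 1.
At -9/2: a pole of order 1; residue -549/1331.
At 1: a pole of order 2; residue 549/1331.

Denominator factor (j + 9/2): pole of order 1 at -9/2, modulus 9/2.
Denominator factor (j - 1)^2: pole of order 2 at 1, modulus 1.
The radius of convergence is the smallest modulus among the singular points: 1.
At the order-1 pole -9/2 set g(j) = (j - (-9/2))*f(j) = (7*j/2 + 36/11)/(j - 1)**2.
Simple pole: residue = g(a) at a = -9/2, which is -549/1331.
At the order-2 pole 1 set g(j) = (j - (1))^2*f(j) = (7*j/2 + 36/11)/(j + 9/2).
Order-2 pole: residue = g'(a); g'(1) = 549/1331, so the residue is 549/1331.
List the singular points by increasing real part (a conjugate pair: the negative imaginary part first).


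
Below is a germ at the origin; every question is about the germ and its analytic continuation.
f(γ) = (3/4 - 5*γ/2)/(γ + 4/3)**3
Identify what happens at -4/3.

The denominator factor γ + 4/3 vanishes at -4/3 and appears to the power 3; the numerator there equals 49/12, nonzero, and no other factor vanishes.
Hence a pole whose order is the multiplicity, 3.

The point is a pole of order 3.


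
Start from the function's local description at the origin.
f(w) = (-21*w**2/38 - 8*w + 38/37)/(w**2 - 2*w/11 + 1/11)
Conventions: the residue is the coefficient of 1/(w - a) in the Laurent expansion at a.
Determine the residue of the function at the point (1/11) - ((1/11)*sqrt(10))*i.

The factor w**2 - 2*w/11 + 1/11 splits as (w - a)(w - a') with a = (1/11) - ((1/11)*sqrt(10))*i, a' = (1/11) + ((1/11)*sqrt(10))*i. At the order-1 pole a set g(w) = (w - a)*f(w) = [-21*w**2/38 - 8*w + 38/37] / (w - a').
Simple pole: residue = g(a) at a = (1/11) - ((1/11)*sqrt(10))*i, which is (-1693/418) + ((57989/309320)*sqrt(10))*i.

The residue is (-1693/418) + ((57989/309320)*sqrt(10))*i.


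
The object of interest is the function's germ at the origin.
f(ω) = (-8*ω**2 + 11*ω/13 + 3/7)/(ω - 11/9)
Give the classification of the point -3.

Denominator factors: ω - 11/9 = -38/9 at ω = -3 — none vanishes.
So the germ continues analytically to -3.

The point is a regular point.


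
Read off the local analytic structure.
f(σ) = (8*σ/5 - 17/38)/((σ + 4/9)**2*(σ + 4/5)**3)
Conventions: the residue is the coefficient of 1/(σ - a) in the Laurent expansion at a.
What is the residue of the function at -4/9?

At the order-2 pole -4/9 set g(σ) = (σ - (-4/9))^2*f(σ) = (8*σ/5 - 17/38)/(σ + 4/5)**3.
Order-2 pole: residue = g'(a); g'(-4/9) = 630202275/2490368, so the residue is 630202275/2490368.

The residue is 630202275/2490368.


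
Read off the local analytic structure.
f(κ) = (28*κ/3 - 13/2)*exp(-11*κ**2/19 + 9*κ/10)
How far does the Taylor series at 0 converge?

The factor exp(-11*κ**2/19 + 9*κ/10) is entire and contributes no finite singular point.
The polynomial part has no poles.
No finite singular points: the Taylor series at 0 converges everywhere.

The radius of convergence is infinite.


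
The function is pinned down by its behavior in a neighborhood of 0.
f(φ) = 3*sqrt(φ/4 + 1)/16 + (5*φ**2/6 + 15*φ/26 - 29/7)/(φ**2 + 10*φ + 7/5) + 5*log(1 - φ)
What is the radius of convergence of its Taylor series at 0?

The radius of convergence is 5 - (1/5)*sqrt(590).

Denominator factor (φ**2 + 10*φ + 7/5): discriminant 472/5, real irrational roots -5 + (1/5)*sqrt(590) and -5 - (1/5)*sqrt(590); poles of order 1, moduli 5 - (1/5)*sqrt(590) and 5 + (1/5)*sqrt(590).
Branch term (3/16)*sqrt(1 - φ/(-4)): its argument vanishes at φ = -4, a square-root branch point, modulus 4.
Branch term (5)*log(1 - φ/(1)): its argument vanishes at φ = 1, a logarithmic branch point, modulus 1.
The radius of convergence is the smallest modulus among the singular points: 5 - (1/5)*sqrt(590).


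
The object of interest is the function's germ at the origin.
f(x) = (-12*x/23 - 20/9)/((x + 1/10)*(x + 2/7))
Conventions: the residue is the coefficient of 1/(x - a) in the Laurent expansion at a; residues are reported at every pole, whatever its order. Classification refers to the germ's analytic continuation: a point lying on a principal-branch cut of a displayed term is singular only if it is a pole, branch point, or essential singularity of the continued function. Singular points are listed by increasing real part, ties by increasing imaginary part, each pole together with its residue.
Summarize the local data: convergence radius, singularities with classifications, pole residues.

Denominator factor (x + 1/10): pole of order 1 at -1/10, modulus 1/10.
Denominator factor (x + 2/7): pole of order 1 at -2/7, modulus 2/7.
The radius of convergence is the smallest modulus among the singular points: 1/10.
At the order-1 pole -2/7 set g(x) = (x - (-2/7))*f(x) = (-12*x/23 - 20/9)/(x + 1/10).
Simple pole: residue = g(a) at a = -2/7, which is 30040/2691.
At the order-1 pole -1/10 set g(x) = (x - (-1/10))*f(x) = (-12*x/23 - 20/9)/(x + 2/7).
Simple pole: residue = g(a) at a = -1/10, which is -31444/2691.
List the singular points by increasing real part (a conjugate pair: the negative imaginary part first).

Radius of convergence at 0: 1/10.
At -2/7: a pole of order 1; residue 30040/2691.
At -1/10: a pole of order 1; residue -31444/2691.


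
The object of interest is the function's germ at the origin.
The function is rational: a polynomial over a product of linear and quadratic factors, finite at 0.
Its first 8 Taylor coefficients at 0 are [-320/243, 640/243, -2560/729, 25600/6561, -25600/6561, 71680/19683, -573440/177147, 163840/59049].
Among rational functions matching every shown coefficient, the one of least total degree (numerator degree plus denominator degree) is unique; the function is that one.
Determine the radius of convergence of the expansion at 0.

No rational of total degree below 3 reproduces all 8 coefficients; solving the [0/3] Pade equations on them gives f(d) = -40/(9*(d + 3/2)**3), whose expansion matches every shown term.
Denominator factor (d + 3/2)^3: pole of order 3 at -3/2, modulus 3/2.
The radius of convergence is the smallest modulus among the singular points: 3/2.

The radius of convergence is 3/2.


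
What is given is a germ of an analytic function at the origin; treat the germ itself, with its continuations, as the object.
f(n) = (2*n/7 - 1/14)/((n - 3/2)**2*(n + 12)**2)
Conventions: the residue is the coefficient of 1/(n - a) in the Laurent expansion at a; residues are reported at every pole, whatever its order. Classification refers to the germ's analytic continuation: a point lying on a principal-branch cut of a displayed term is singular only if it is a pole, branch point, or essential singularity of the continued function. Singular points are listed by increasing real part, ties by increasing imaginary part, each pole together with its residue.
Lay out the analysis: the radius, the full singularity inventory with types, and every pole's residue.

Radius of convergence at 0: 3/2.
At -12: a pole of order 2; residue -176/137781.
At 3/2: a pole of order 2; residue 176/137781.

Denominator factor (n + 12)^2: pole of order 2 at -12, modulus 12.
Denominator factor (n - 3/2)^2: pole of order 2 at 3/2, modulus 3/2.
The radius of convergence is the smallest modulus among the singular points: 3/2.
At the order-2 pole -12 set g(n) = (n - (-12))^2*f(n) = (2*n/7 - 1/14)/(n - 3/2)**2.
Order-2 pole: residue = g'(a); g'(-12) = -176/137781, so the residue is -176/137781.
At the order-2 pole 3/2 set g(n) = (n - (3/2))^2*f(n) = (2*n/7 - 1/14)/(n + 12)**2.
Order-2 pole: residue = g'(a); g'(3/2) = 176/137781, so the residue is 176/137781.
List the singular points by increasing real part (a conjugate pair: the negative imaginary part first).


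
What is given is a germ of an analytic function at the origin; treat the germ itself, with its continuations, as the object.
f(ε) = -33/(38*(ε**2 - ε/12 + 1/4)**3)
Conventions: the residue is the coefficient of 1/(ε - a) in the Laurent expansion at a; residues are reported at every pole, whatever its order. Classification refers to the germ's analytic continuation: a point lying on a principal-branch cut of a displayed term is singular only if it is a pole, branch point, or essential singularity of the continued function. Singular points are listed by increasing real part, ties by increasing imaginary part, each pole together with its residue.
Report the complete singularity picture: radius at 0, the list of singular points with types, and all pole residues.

Denominator factor (ε**2 - ε/12 + 1/4)^3: discriminant -143/144, complex-conjugate roots (1/24) + ((1/24)*sqrt(143))*i and (1/24) - ((1/24)*sqrt(143))*i; poles of order 3, moduli 1/2 and 1/2.
The radius of convergence is the smallest modulus among the singular points: 1/2.
The factor ε**2 - ε/12 + 1/4 splits as (ε - a)(ε - a') with a = (1/24) - ((1/24)*sqrt(143))*i, a' = (1/24) + ((1/24)*sqrt(143))*i. At the order-3 pole a set g(ε) = (ε - a)^3*f(ε) = [-33/38] / (ε - a')^3.
Order-3 pole: residue = g''(a)/2; g''((1/24) - ((1/24)*sqrt(143))*i) = -((4478976/5050903)*sqrt(143))*i, so the residue is -((2239488/5050903)*sqrt(143))*i.
The factor ε**2 - ε/12 + 1/4 splits as (ε - a)(ε - a') with a = (1/24) + ((1/24)*sqrt(143))*i, a' = (1/24) - ((1/24)*sqrt(143))*i. At the order-3 pole a set g(ε) = (ε - a)^3*f(ε) = [-33/38] / (ε - a')^3.
Order-3 pole: residue = g''(a)/2; g''((1/24) + ((1/24)*sqrt(143))*i) = ((4478976/5050903)*sqrt(143))*i, so the residue is ((2239488/5050903)*sqrt(143))*i.
List the singular points by increasing real part (a conjugate pair: the negative imaginary part first).

Radius of convergence at 0: 1/2.
At (1/24) - ((1/24)*sqrt(143))*i: a pole of order 3; residue -((2239488/5050903)*sqrt(143))*i.
At (1/24) + ((1/24)*sqrt(143))*i: a pole of order 3; residue ((2239488/5050903)*sqrt(143))*i.


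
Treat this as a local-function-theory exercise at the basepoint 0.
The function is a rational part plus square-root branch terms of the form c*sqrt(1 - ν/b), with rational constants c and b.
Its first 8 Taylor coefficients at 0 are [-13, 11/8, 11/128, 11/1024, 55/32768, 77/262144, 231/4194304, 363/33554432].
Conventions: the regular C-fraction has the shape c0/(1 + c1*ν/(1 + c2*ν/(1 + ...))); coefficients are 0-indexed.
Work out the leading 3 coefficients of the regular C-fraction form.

The regular C-fraction coefficients are [-13, 11/104, -35/208].

Taylor coefficients (read off): a_0 = -13, a_1 = 11/8, a_2 = 11/128.
c0 = a_0 = -13. Peel one level at a time: if S = 1 + c*ν/S' with S'(0) = 1, then c is the ν-coefficient of S and S' = c*ν/(S - 1).
S_1 = c0/f = 1 + (11/104)*ν + (385/21632)*ν^2 + ...; c1 = 11/104.
S_2 = c1*ν/(S_1 - 1) = 1 + (-35/208)*ν + ...; c2 = -35/208.


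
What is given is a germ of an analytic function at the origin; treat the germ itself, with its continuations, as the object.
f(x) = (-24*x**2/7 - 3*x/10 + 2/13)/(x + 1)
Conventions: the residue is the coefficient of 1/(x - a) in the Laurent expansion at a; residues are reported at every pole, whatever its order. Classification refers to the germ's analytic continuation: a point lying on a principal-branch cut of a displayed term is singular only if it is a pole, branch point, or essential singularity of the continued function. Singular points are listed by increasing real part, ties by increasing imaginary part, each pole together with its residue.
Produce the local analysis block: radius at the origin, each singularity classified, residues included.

Denominator factor (x + 1): pole of order 1 at -1, modulus 1.
The radius of convergence is the smallest modulus among the singular points: 1.
At the order-1 pole -1 set g(x) = (x - (-1))*f(x) = -24*x**2/7 - 3*x/10 + 2/13.
Simple pole: residue = g(a) at a = -1, which is -2707/910.

Radius of convergence at 0: 1.
At -1: a pole of order 1; residue -2707/910.


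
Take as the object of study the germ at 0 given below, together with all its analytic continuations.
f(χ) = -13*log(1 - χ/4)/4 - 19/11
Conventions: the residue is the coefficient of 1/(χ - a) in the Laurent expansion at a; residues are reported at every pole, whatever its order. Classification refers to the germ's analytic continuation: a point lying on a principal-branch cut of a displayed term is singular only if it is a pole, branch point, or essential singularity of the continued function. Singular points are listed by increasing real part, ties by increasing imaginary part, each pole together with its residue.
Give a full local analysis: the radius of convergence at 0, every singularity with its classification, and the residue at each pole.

Radius of convergence at 0: 4.
At 4: a logarithmic branch point.

Branch term (-13/4)*log(1 - χ/(4)): its argument vanishes at χ = 4, a logarithmic branch point, modulus 4.
The radius of convergence is the smallest modulus among the singular points: 4.


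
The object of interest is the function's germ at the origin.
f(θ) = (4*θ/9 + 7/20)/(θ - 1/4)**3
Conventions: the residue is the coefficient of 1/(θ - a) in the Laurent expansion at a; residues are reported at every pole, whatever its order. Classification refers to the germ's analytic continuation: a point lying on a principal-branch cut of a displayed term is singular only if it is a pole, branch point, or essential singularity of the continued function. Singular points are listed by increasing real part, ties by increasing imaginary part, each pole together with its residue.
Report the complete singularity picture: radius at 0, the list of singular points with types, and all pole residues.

Radius of convergence at 0: 1/4.
At 1/4: a pole of order 3; residue 0.

Denominator factor (θ - 1/4)^3: pole of order 3 at 1/4, modulus 1/4.
The radius of convergence is the smallest modulus among the singular points: 1/4.
At the order-3 pole 1/4 set g(θ) = (θ - (1/4))^3*f(θ) = 4*θ/9 + 7/20.
Order-3 pole: residue = g''(a)/2; g''(1/4) = 0, so the residue is 0.


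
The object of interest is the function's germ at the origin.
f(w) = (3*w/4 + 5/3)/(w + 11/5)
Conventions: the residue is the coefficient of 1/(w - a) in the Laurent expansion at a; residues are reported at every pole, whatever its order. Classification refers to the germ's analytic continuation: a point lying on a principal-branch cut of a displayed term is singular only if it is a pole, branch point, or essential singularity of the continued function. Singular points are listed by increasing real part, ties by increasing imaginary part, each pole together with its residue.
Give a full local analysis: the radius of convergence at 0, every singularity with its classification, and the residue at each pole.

Denominator factor (w + 11/5): pole of order 1 at -11/5, modulus 11/5.
The radius of convergence is the smallest modulus among the singular points: 11/5.
At the order-1 pole -11/5 set g(w) = (w - (-11/5))*f(w) = 3*w/4 + 5/3.
Simple pole: residue = g(a) at a = -11/5, which is 1/60.

Radius of convergence at 0: 11/5.
At -11/5: a pole of order 1; residue 1/60.


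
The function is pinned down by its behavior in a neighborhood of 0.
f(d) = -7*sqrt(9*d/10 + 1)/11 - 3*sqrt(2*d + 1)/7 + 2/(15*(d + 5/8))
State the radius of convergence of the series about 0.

Denominator factor (d + 5/8): pole of order 1 at -5/8, modulus 5/8.
Branch term (-7/11)*sqrt(1 - d/(-10/9)): its argument vanishes at d = -10/9, a square-root branch point, modulus 10/9.
Branch term (-3/7)*sqrt(1 - d/(-1/2)): its argument vanishes at d = -1/2, a square-root branch point, modulus 1/2.
The radius of convergence is the smallest modulus among the singular points: 1/2.

The radius of convergence is 1/2.


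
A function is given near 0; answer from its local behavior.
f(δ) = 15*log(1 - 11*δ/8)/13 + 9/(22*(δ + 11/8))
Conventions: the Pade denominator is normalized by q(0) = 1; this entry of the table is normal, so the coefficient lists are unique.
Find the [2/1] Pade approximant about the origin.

The Pade approximant has numerator coefficients [36/121, -1701245865/788304712, 15375120505/12612875392]; denominator coefficients [1, -1194477797/1000540596].

Taylor coefficients needed (expand at 0): a_0 = 36/121, a_1 = -249567/138424, a_2 = -22739559/24362624, a_3 = -1194477797/1071955456.
Write the denominator as Q(δ) = 1 + q1*δ. Requiring Q*f - P = O(δ^4) with deg P <= 2 kills the coefficients of δ^3..δ^3 in Q*f:
  δ^3: a_3 + q1*a_2 = 0, i.e. -1194477797/1071955456 + (-22739559/24362624)*q1 = 0.
Solving this linear system: q1 = -1194477797/1000540596.
The numerator is Q*f truncated at degree 2: P0 = a_0 = 36/121; P1 = a_1 + q1*a_0 = -1701245865/788304712; P2 = a_2 + q1*a_1 = 15375120505/12612875392.


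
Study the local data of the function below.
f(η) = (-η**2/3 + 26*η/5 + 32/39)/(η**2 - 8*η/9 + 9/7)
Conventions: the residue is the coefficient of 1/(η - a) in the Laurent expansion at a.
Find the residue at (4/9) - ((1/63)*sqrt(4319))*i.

The residue is (331/135) + ((379073/15159690)*sqrt(4319))*i.

The factor η**2 - 8*η/9 + 9/7 splits as (η - a)(η - a') with a = (4/9) - ((1/63)*sqrt(4319))*i, a' = (4/9) + ((1/63)*sqrt(4319))*i. At the order-1 pole a set g(η) = (η - a)*f(η) = [-η**2/3 + 26*η/5 + 32/39] / (η - a').
Simple pole: residue = g(a) at a = (4/9) - ((1/63)*sqrt(4319))*i, which is (331/135) + ((379073/15159690)*sqrt(4319))*i.


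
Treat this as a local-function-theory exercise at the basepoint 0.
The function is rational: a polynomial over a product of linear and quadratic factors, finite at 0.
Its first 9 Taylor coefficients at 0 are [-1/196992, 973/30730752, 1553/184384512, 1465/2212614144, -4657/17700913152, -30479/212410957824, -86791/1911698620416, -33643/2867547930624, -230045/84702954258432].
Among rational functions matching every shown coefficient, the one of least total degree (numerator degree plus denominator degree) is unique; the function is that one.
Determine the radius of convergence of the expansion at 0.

The radius of convergence is 6.

No rational of total degree below 7 reproduces all 9 coefficients; solving the [2/5] Pade equations on them gives f(h) = (2*h**2/3 - 28*h/13 + 6/19)/((h - 12)**3*(h - 6)**2), whose expansion matches every shown term.
Denominator factor (h - 6)^2: pole of order 2 at 6, modulus 6.
Denominator factor (h - 12)^3: pole of order 3 at 12, modulus 12.
The radius of convergence is the smallest modulus among the singular points: 6.


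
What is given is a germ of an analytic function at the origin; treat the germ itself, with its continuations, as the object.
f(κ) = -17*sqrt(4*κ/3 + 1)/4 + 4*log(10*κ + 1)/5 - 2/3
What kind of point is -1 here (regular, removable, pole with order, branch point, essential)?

The point is a regular point.

There is no denominator, hence no pole anywhere.
Branch term sqrt(1 - κ/(-3/4)): argument at -1 is -1/3, nonzero, so -1 is not its branch point (a point on a principal cut is still regular for the continued germ).
Branch term log(1 - κ/(-1/10)): argument at -1 is -9, nonzero, so -1 is not its branch point (a point on a principal cut is still regular for the continued germ).
So the germ continues analytically to -1.


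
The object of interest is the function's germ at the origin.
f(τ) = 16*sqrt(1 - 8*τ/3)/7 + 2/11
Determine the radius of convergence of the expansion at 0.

Branch term (16/7)*sqrt(1 - τ/(3/8)): its argument vanishes at τ = 3/8, a square-root branch point, modulus 3/8.
The radius of convergence is the smallest modulus among the singular points: 3/8.

The radius of convergence is 3/8.


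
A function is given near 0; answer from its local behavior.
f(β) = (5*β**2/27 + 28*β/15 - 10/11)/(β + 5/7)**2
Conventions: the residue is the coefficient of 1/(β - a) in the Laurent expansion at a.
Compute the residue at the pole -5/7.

The residue is 1514/945.

At the order-2 pole -5/7 set g(β) = (β - (-5/7))^2*f(β) = 5*β**2/27 + 28*β/15 - 10/11.
Order-2 pole: residue = g'(a); g'(-5/7) = 1514/945, so the residue is 1514/945.


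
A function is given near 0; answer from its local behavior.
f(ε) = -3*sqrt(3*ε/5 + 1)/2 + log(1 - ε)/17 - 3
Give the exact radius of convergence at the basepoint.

Branch term (-3/2)*sqrt(1 - ε/(-5/3)): its argument vanishes at ε = -5/3, a square-root branch point, modulus 5/3.
Branch term (1/17)*log(1 - ε/(1)): its argument vanishes at ε = 1, a logarithmic branch point, modulus 1.
The radius of convergence is the smallest modulus among the singular points: 1.

The radius of convergence is 1.


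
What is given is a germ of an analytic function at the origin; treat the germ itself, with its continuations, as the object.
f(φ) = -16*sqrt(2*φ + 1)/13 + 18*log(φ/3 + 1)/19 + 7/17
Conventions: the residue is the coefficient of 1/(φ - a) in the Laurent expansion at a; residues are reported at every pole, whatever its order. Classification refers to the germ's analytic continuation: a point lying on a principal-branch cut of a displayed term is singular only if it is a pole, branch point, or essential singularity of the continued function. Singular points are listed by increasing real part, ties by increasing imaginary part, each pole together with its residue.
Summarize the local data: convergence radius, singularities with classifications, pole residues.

Radius of convergence at 0: 1/2.
At -3: a logarithmic branch point.
At -1/2: an algebraic (square-root) branch point.

Branch term (18/19)*log(1 - φ/(-3)): its argument vanishes at φ = -3, a logarithmic branch point, modulus 3.
Branch term (-16/13)*sqrt(1 - φ/(-1/2)): its argument vanishes at φ = -1/2, a square-root branch point, modulus 1/2.
The radius of convergence is the smallest modulus among the singular points: 1/2.
List the singular points by increasing real part (a conjugate pair: the negative imaginary part first).


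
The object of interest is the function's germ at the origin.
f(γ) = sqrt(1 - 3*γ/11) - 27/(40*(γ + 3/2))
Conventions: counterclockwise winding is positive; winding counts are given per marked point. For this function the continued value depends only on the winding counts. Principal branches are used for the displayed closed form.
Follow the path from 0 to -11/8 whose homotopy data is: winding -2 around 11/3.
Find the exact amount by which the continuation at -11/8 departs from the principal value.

The rational part is single-valued and drops out of the difference; each branch term changes only by its own monodromy.
(1)*sqrt(1 - γ/(11/3)): winding -2 is even, the square root returns to the same sheet, contribution 0.
Summing the contributions at γ = -11/8 gives 0.

Continued minus principal equals 0.


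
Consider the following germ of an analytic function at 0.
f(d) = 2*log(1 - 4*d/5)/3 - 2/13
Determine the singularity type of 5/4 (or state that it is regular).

The term (2/3)*log(1 - d/(5/4)) has argument 1 - 5/4/(5/4) = 0 at 5/4: a logarithmic (infinitely-sheeted) branch point; the remaining terms are analytic or single-valued there.

The point is a logarithmic branch point.


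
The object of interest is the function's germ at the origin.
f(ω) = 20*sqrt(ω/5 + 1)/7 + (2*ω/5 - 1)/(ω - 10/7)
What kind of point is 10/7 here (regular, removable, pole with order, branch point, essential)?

The point is a pole of order 1.

The denominator factor ω - 10/7 vanishes at 10/7 and appears to the power 1; the numerator there equals -3/7, nonzero, and no other factor vanishes.
The branch terms are analytic at this point.
Hence a pole whose order is the multiplicity, 1.


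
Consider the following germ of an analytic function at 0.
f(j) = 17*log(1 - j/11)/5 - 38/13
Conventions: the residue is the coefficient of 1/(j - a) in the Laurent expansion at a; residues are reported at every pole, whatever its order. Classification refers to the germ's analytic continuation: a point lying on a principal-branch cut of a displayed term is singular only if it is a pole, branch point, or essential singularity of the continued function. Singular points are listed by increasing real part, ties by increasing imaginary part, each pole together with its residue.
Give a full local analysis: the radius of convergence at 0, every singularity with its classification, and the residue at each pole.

Branch term (17/5)*log(1 - j/(11)): its argument vanishes at j = 11, a logarithmic branch point, modulus 11.
The radius of convergence is the smallest modulus among the singular points: 11.

Radius of convergence at 0: 11.
At 11: a logarithmic branch point.


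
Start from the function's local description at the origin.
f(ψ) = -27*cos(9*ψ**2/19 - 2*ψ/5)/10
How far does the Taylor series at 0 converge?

The radius of convergence is infinite.

The factor cos(9*ψ**2/19 - 2*ψ/5) is entire and contributes no finite singular point.
The polynomial part has no poles.
No finite singular points: the Taylor series at 0 converges everywhere.


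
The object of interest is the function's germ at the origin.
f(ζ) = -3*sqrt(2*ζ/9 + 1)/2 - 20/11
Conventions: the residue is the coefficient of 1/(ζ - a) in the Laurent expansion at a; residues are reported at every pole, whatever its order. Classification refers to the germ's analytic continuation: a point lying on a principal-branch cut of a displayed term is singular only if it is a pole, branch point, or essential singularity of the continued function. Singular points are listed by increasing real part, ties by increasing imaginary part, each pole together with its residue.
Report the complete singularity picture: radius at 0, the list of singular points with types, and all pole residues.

Radius of convergence at 0: 9/2.
At -9/2: an algebraic (square-root) branch point.

Branch term (-3/2)*sqrt(1 - ζ/(-9/2)): its argument vanishes at ζ = -9/2, a square-root branch point, modulus 9/2.
The radius of convergence is the smallest modulus among the singular points: 9/2.


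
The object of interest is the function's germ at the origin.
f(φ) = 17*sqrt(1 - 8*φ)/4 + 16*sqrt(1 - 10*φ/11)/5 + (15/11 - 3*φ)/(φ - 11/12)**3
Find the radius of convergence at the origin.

The radius of convergence is 1/8.

Denominator factor (φ - 11/12)^3: pole of order 3 at 11/12, modulus 11/12.
Branch term (17/4)*sqrt(1 - φ/(1/8)): its argument vanishes at φ = 1/8, a square-root branch point, modulus 1/8.
Branch term (16/5)*sqrt(1 - φ/(11/10)): its argument vanishes at φ = 11/10, a square-root branch point, modulus 11/10.
The radius of convergence is the smallest modulus among the singular points: 1/8.


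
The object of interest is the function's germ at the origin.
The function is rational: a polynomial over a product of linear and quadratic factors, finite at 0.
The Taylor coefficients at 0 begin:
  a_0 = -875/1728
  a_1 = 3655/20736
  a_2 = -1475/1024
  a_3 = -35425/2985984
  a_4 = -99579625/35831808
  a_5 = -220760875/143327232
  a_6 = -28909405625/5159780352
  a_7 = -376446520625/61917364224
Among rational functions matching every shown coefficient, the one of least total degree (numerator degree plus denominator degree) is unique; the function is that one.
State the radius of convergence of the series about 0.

No rational of total degree below 6 reproduces all 8 coefficients; solving the [2/4] Pade equations on them gives f(y) = (4*y**2/5 + 2*y/25 + 7/6)/((y + 6/5)**2*(y**2 + 2*y - 8/5)), whose expansion matches every shown term.
Denominator factor (y**2 + 2*y - 8/5): discriminant 52/5, real irrational roots -1 + (1/5)*sqrt(65) and -1 - (1/5)*sqrt(65); poles of order 1, moduli -1 + (1/5)*sqrt(65) and 1 + (1/5)*sqrt(65).
Denominator factor (y + 6/5)^2: pole of order 2 at -6/5, modulus 6/5.
The radius of convergence is the smallest modulus among the singular points: -1 + (1/5)*sqrt(65).

The radius of convergence is -1 + (1/5)*sqrt(65).


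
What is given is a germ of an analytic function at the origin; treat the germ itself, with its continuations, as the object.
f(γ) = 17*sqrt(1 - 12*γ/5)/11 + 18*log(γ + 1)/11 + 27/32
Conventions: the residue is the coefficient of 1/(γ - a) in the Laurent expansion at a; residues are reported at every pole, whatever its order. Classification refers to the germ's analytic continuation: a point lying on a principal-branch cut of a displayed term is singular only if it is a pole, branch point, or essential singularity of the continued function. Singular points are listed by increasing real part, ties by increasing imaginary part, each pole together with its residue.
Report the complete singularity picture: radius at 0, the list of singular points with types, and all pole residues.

Branch term (17/11)*sqrt(1 - γ/(5/12)): its argument vanishes at γ = 5/12, a square-root branch point, modulus 5/12.
Branch term (18/11)*log(1 - γ/(-1)): its argument vanishes at γ = -1, a logarithmic branch point, modulus 1.
The radius of convergence is the smallest modulus among the singular points: 5/12.
List the singular points by increasing real part (a conjugate pair: the negative imaginary part first).

Radius of convergence at 0: 5/12.
At -1: a logarithmic branch point.
At 5/12: an algebraic (square-root) branch point.
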